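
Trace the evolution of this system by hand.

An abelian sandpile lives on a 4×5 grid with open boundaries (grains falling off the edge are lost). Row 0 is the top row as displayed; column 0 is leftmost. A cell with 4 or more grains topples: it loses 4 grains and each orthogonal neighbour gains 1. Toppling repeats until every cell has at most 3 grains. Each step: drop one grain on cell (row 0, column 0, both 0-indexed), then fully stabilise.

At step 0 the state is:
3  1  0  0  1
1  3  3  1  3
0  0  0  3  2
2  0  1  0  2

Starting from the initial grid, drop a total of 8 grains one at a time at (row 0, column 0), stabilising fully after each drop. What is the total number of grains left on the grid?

k=0  3  1  0  0  1
1  3  3  1  3
0  0  0  3  2
2  0  1  0  2
k=1  0  2  0  0  1
2  3  3  1  3
0  0  0  3  2
2  0  1  0  2
k=2  1  2  0  0  1
2  3  3  1  3
0  0  0  3  2
2  0  1  0  2
k=3  2  2  0  0  1
2  3  3  1  3
0  0  0  3  2
2  0  1  0  2
k=4  3  2  0  0  1
2  3  3  1  3
0  0  0  3  2
2  0  1  0  2
k=5  0  3  0  0  1
3  3  3  1  3
0  0  0  3  2
2  0  1  0  2
k=6  1  3  0  0  1
3  3  3  1  3
0  0  0  3  2
2  0  1  0  2
k=7  2  3  0  0  1
3  3  3  1  3
0  0  0  3  2
2  0  1  0  2
k=8  3  3  0  0  1
3  3  3  1  3
0  0  0  3  2
2  0  1  0  2

30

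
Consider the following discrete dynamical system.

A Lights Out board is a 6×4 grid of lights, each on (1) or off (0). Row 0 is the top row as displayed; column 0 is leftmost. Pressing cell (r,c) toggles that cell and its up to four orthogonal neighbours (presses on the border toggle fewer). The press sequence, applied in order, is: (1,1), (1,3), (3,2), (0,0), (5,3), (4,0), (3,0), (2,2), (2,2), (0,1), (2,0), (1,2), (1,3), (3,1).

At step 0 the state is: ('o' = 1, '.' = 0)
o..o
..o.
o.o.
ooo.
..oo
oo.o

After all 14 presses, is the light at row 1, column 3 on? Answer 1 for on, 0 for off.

1

[0] o..o
..o.
o.o.
ooo.
..oo
oo.o
[1] oo.o
oo..
ooo.
ooo.
..oo
oo.o
[2] oo..
oooo
oooo
ooo.
..oo
oo.o
[3] oo..
oooo
oo.o
o..o
...o
oo.o
[4] ....
.ooo
oo.o
o..o
...o
oo.o
[5] ....
.ooo
oo.o
o..o
....
ooo.
[6] ....
.ooo
oo.o
...o
oo..
.oo.
[7] ....
.ooo
.o.o
oo.o
.o..
.oo.
[8] ....
.o.o
..o.
oooo
.o..
.oo.
[9] ....
.ooo
.o.o
oo.o
.o..
.oo.
[10] ooo.
..oo
.o.o
oo.o
.o..
.oo.
[11] ooo.
o.oo
o..o
.o.o
.o..
.oo.
[12] oo..
oo..
o.oo
.o.o
.o..
.oo.
[13] oo.o
oooo
o.o.
.o.o
.o..
.oo.
[14] oo.o
oooo
ooo.
o.oo
....
.oo.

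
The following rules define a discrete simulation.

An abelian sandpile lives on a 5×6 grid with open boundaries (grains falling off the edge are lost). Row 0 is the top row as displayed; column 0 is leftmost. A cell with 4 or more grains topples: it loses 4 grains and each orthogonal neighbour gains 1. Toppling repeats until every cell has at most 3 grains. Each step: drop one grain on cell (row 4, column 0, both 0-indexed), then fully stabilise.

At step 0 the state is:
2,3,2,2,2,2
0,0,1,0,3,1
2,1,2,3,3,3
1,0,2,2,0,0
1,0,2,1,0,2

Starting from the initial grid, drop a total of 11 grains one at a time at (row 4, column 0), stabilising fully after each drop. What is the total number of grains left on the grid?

[0] 2,3,2,2,2,2
0,0,1,0,3,1
2,1,2,3,3,3
1,0,2,2,0,0
1,0,2,1,0,2
[1] 2,3,2,2,2,2
0,0,1,0,3,1
2,1,2,3,3,3
1,0,2,2,0,0
2,0,2,1,0,2
[2] 2,3,2,2,2,2
0,0,1,0,3,1
2,1,2,3,3,3
1,0,2,2,0,0
3,0,2,1,0,2
[3] 2,3,2,2,2,2
0,0,1,0,3,1
2,1,2,3,3,3
2,0,2,2,0,0
0,1,2,1,0,2
[4] 2,3,2,2,2,2
0,0,1,0,3,1
2,1,2,3,3,3
2,0,2,2,0,0
1,1,2,1,0,2
[5] 2,3,2,2,2,2
0,0,1,0,3,1
2,1,2,3,3,3
2,0,2,2,0,0
2,1,2,1,0,2
[6] 2,3,2,2,2,2
0,0,1,0,3,1
2,1,2,3,3,3
2,0,2,2,0,0
3,1,2,1,0,2
[7] 2,3,2,2,2,2
0,0,1,0,3,1
2,1,2,3,3,3
3,0,2,2,0,0
0,2,2,1,0,2
[8] 2,3,2,2,2,2
0,0,1,0,3,1
2,1,2,3,3,3
3,0,2,2,0,0
1,2,2,1,0,2
[9] 2,3,2,2,2,2
0,0,1,0,3,1
2,1,2,3,3,3
3,0,2,2,0,0
2,2,2,1,0,2
[10] 2,3,2,2,2,2
0,0,1,0,3,1
2,1,2,3,3,3
3,0,2,2,0,0
3,2,2,1,0,2
[11] 2,3,2,2,2,2
0,0,1,0,3,1
3,1,2,3,3,3
0,1,2,2,0,0
1,3,2,1,0,2

47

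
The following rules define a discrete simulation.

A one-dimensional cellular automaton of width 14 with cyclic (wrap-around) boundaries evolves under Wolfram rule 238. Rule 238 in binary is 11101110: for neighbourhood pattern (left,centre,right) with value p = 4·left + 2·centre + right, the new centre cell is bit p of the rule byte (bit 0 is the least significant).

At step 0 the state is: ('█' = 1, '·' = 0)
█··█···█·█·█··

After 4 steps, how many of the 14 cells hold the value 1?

gen 0: █··█···█·█·█··
gen 1: █·██··██████·█
gen 2: ████·█████████
gen 3: ██████████████
gen 4: ██████████████

14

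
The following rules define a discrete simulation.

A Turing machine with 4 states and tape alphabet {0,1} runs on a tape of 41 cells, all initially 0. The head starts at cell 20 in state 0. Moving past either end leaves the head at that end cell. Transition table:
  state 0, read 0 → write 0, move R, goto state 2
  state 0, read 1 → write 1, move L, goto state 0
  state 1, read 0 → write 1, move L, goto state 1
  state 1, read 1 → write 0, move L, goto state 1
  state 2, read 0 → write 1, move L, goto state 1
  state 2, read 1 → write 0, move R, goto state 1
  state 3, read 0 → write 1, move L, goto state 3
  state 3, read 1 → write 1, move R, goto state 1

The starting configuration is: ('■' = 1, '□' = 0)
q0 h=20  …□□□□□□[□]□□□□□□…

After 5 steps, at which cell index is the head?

k=0  q0 h=20  …□□□□□□[□]□□□□□□…
k=1  q2 h=21  …□□□□□□[□]□□□□□□…
k=2  q1 h=20  …□□□□□□[□]■□□□□□…
k=3  q1 h=19  …□□□□□□[□]■■□□□□…
k=4  q1 h=18  …□□□□□□[□]■■■□□□…
k=5  q1 h=17  …□□□□□□[□]■■■■□□…

17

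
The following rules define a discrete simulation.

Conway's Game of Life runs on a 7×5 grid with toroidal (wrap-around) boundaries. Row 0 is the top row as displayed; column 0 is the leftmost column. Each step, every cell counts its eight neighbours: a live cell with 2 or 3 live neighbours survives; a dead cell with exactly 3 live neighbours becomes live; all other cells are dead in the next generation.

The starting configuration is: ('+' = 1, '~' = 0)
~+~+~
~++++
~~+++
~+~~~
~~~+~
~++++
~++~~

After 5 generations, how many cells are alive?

15

step 0: ~+~+~
~++++
~~+++
~+~~~
~~~+~
~++++
~++~~
step 1: ~~~~+
~+~~~
~~~~+
~~~~+
++~++
++~~+
~~~~+
step 2: +~~~~
+~~~~
+~~~~
~~~~~
~+++~
~++~~
~~~++
step 3: +~~~~
++~~+
~~~~~
~++~~
~+~+~
++~~+
+++++
step 4: ~~~~~
++~~+
~~+~~
~++~~
~~~++
~~~~~
~~++~
step 5: +++++
++~~~
~~++~
~++~~
~~++~
~~+~+
~~~~~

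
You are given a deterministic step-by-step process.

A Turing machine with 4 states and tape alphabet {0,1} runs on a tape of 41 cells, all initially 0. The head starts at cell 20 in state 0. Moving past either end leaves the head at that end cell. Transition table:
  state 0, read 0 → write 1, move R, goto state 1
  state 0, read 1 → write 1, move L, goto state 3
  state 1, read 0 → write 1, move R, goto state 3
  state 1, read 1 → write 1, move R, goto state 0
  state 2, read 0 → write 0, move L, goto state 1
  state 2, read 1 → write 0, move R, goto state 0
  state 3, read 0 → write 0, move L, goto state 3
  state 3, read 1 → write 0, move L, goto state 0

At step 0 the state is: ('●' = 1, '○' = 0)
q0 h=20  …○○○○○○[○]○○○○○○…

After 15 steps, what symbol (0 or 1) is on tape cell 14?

0

t=0: q0 h=20  …○○○○○○[○]○○○○○○…
t=1: q1 h=21  …○○○○○●[○]○○○○○○…
t=2: q3 h=22  …○○○○●●[○]○○○○○○…
t=3: q3 h=21  …○○○○○●[●]○○○○○○…
t=4: q0 h=20  …○○○○○○[●]○○○○○○…
t=5: q3 h=19  …○○○○○○[○]●○○○○○…
t=6: q3 h=18  …○○○○○○[○]○●○○○○…
t=7: q3 h=17  …○○○○○○[○]○○●○○○…
t=8: q3 h=16  …○○○○○○[○]○○○●○○…
t=9: q3 h=15  …○○○○○○[○]○○○○●○…
t=10: q3 h=14  …○○○○○○[○]○○○○○●…
t=11: q3 h=13  …○○○○○○[○]○○○○○○…
t=12: q3 h=12  …○○○○○○[○]○○○○○○…
t=13: q3 h=11  …○○○○○○[○]○○○○○○…
t=14: q3 h=10  …○○○○○○[○]○○○○○○…
t=15: q3 h= 9  …○○○○○○[○]○○○○○○…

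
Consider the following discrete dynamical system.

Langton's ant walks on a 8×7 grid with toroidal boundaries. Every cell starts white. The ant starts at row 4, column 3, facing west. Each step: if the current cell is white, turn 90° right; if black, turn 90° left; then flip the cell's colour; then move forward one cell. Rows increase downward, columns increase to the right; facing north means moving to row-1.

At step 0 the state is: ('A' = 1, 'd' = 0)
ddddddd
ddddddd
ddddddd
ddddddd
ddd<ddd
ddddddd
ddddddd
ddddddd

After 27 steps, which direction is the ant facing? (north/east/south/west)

south

step 0: ddddddd
ddddddd
ddddddd
ddddddd
ddd<ddd
ddddddd
ddddddd
ddddddd
step 1: ddddddd
ddddddd
ddddddd
ddd^ddd
dddAddd
ddddddd
ddddddd
ddddddd
step 2: ddddddd
ddddddd
ddddddd
dddA>dd
dddAddd
ddddddd
ddddddd
ddddddd
step 3: ddddddd
ddddddd
ddddddd
dddAAdd
dddAvdd
ddddddd
ddddddd
ddddddd
step 4: ddddddd
ddddddd
ddddddd
dddAAdd
ddd<Add
ddddddd
ddddddd
ddddddd
step 5: ddddddd
ddddddd
ddddddd
dddAAdd
ddddAdd
dddvddd
ddddddd
ddddddd
step 6: ddddddd
ddddddd
ddddddd
dddAAdd
ddddAdd
dd<Addd
ddddddd
ddddddd
step 7: ddddddd
ddddddd
ddddddd
dddAAdd
dd^dAdd
ddAAddd
ddddddd
ddddddd
step 8: ddddddd
ddddddd
ddddddd
dddAAdd
ddA>Add
ddAAddd
ddddddd
ddddddd
step 9: ddddddd
ddddddd
ddddddd
dddAAdd
ddAAAdd
ddAvddd
ddddddd
ddddddd
step 10: ddddddd
ddddddd
ddddddd
dddAAdd
ddAAAdd
ddAd>dd
ddddddd
ddddddd
step 11: ddddddd
ddddddd
ddddddd
dddAAdd
ddAAAdd
ddAdAdd
ddddvdd
ddddddd
step 12: ddddddd
ddddddd
ddddddd
dddAAdd
ddAAAdd
ddAdAdd
ddd<Add
ddddddd
step 13: ddddddd
ddddddd
ddddddd
dddAAdd
ddAAAdd
ddA^Add
dddAAdd
ddddddd
step 14: ddddddd
ddddddd
ddddddd
dddAAdd
ddAAAdd
ddAA>dd
dddAAdd
ddddddd
step 15: ddddddd
ddddddd
ddddddd
dddAAdd
ddAA^dd
ddAAddd
dddAAdd
ddddddd
step 16: ddddddd
ddddddd
ddddddd
dddAAdd
ddA<ddd
ddAAddd
dddAAdd
ddddddd
step 17: ddddddd
ddddddd
ddddddd
dddAAdd
ddAdddd
ddAvddd
dddAAdd
ddddddd
step 18: ddddddd
ddddddd
ddddddd
dddAAdd
ddAdddd
ddAd>dd
dddAAdd
ddddddd
step 19: ddddddd
ddddddd
ddddddd
dddAAdd
ddAdddd
ddAdAdd
dddAvdd
ddddddd
step 20: ddddddd
ddddddd
ddddddd
dddAAdd
ddAdddd
ddAdAdd
dddAd>d
ddddddd
step 21: ddddddd
ddddddd
ddddddd
dddAAdd
ddAdddd
ddAdAdd
dddAdAd
dddddvd
step 22: ddddddd
ddddddd
ddddddd
dddAAdd
ddAdddd
ddAdAdd
dddAdAd
dddd<Ad
step 23: ddddddd
ddddddd
ddddddd
dddAAdd
ddAdddd
ddAdAdd
dddA^Ad
ddddAAd
step 24: ddddddd
ddddddd
ddddddd
dddAAdd
ddAdddd
ddAdAdd
dddAA>d
ddddAAd
step 25: ddddddd
ddddddd
ddddddd
dddAAdd
ddAdddd
ddAdA^d
dddAAdd
ddddAAd
step 26: ddddddd
ddddddd
ddddddd
dddAAdd
ddAdddd
ddAdAA>
dddAAdd
ddddAAd
step 27: ddddddd
ddddddd
ddddddd
dddAAdd
ddAdddd
ddAdAAA
dddAAdv
ddddAAd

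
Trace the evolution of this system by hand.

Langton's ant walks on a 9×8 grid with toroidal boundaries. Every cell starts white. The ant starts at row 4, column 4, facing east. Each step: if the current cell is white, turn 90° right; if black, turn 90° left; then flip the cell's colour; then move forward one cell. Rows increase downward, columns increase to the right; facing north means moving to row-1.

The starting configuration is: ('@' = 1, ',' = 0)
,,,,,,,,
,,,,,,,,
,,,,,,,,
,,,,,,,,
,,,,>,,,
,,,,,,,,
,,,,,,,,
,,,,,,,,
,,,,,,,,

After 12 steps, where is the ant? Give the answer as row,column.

k=0  ,,,,,,,,
,,,,,,,,
,,,,,,,,
,,,,,,,,
,,,,>,,,
,,,,,,,,
,,,,,,,,
,,,,,,,,
,,,,,,,,
k=1  ,,,,,,,,
,,,,,,,,
,,,,,,,,
,,,,,,,,
,,,,@,,,
,,,,v,,,
,,,,,,,,
,,,,,,,,
,,,,,,,,
k=2  ,,,,,,,,
,,,,,,,,
,,,,,,,,
,,,,,,,,
,,,,@,,,
,,,<@,,,
,,,,,,,,
,,,,,,,,
,,,,,,,,
k=3  ,,,,,,,,
,,,,,,,,
,,,,,,,,
,,,,,,,,
,,,^@,,,
,,,@@,,,
,,,,,,,,
,,,,,,,,
,,,,,,,,
k=4  ,,,,,,,,
,,,,,,,,
,,,,,,,,
,,,,,,,,
,,,@>,,,
,,,@@,,,
,,,,,,,,
,,,,,,,,
,,,,,,,,
k=5  ,,,,,,,,
,,,,,,,,
,,,,,,,,
,,,,^,,,
,,,@,,,,
,,,@@,,,
,,,,,,,,
,,,,,,,,
,,,,,,,,
k=6  ,,,,,,,,
,,,,,,,,
,,,,,,,,
,,,,@>,,
,,,@,,,,
,,,@@,,,
,,,,,,,,
,,,,,,,,
,,,,,,,,
k=7  ,,,,,,,,
,,,,,,,,
,,,,,,,,
,,,,@@,,
,,,@,v,,
,,,@@,,,
,,,,,,,,
,,,,,,,,
,,,,,,,,
k=8  ,,,,,,,,
,,,,,,,,
,,,,,,,,
,,,,@@,,
,,,@<@,,
,,,@@,,,
,,,,,,,,
,,,,,,,,
,,,,,,,,
k=9  ,,,,,,,,
,,,,,,,,
,,,,,,,,
,,,,^@,,
,,,@@@,,
,,,@@,,,
,,,,,,,,
,,,,,,,,
,,,,,,,,
k=10  ,,,,,,,,
,,,,,,,,
,,,,,,,,
,,,<,@,,
,,,@@@,,
,,,@@,,,
,,,,,,,,
,,,,,,,,
,,,,,,,,
k=11  ,,,,,,,,
,,,,,,,,
,,,^,,,,
,,,@,@,,
,,,@@@,,
,,,@@,,,
,,,,,,,,
,,,,,,,,
,,,,,,,,
k=12  ,,,,,,,,
,,,,,,,,
,,,@>,,,
,,,@,@,,
,,,@@@,,
,,,@@,,,
,,,,,,,,
,,,,,,,,
,,,,,,,,

2,4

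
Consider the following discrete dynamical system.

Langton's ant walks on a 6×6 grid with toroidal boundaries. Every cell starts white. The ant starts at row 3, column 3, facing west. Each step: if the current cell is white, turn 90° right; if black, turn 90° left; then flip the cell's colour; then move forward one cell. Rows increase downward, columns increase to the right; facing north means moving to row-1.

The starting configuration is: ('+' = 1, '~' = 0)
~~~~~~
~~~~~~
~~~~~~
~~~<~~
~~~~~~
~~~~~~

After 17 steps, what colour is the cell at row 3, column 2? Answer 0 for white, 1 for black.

[0] ~~~~~~
~~~~~~
~~~~~~
~~~<~~
~~~~~~
~~~~~~
[1] ~~~~~~
~~~~~~
~~~^~~
~~~+~~
~~~~~~
~~~~~~
[2] ~~~~~~
~~~~~~
~~~+>~
~~~+~~
~~~~~~
~~~~~~
[3] ~~~~~~
~~~~~~
~~~++~
~~~+v~
~~~~~~
~~~~~~
[4] ~~~~~~
~~~~~~
~~~++~
~~~<+~
~~~~~~
~~~~~~
[5] ~~~~~~
~~~~~~
~~~++~
~~~~+~
~~~v~~
~~~~~~
[6] ~~~~~~
~~~~~~
~~~++~
~~~~+~
~~<+~~
~~~~~~
[7] ~~~~~~
~~~~~~
~~~++~
~~^~+~
~~++~~
~~~~~~
[8] ~~~~~~
~~~~~~
~~~++~
~~+>+~
~~++~~
~~~~~~
[9] ~~~~~~
~~~~~~
~~~++~
~~+++~
~~+v~~
~~~~~~
[10] ~~~~~~
~~~~~~
~~~++~
~~+++~
~~+~>~
~~~~~~
[11] ~~~~~~
~~~~~~
~~~++~
~~+++~
~~+~+~
~~~~v~
[12] ~~~~~~
~~~~~~
~~~++~
~~+++~
~~+~+~
~~~<+~
[13] ~~~~~~
~~~~~~
~~~++~
~~+++~
~~+^+~
~~~++~
[14] ~~~~~~
~~~~~~
~~~++~
~~+++~
~~++>~
~~~++~
[15] ~~~~~~
~~~~~~
~~~++~
~~++^~
~~++~~
~~~++~
[16] ~~~~~~
~~~~~~
~~~++~
~~+<~~
~~++~~
~~~++~
[17] ~~~~~~
~~~~~~
~~~++~
~~+~~~
~~+v~~
~~~++~

1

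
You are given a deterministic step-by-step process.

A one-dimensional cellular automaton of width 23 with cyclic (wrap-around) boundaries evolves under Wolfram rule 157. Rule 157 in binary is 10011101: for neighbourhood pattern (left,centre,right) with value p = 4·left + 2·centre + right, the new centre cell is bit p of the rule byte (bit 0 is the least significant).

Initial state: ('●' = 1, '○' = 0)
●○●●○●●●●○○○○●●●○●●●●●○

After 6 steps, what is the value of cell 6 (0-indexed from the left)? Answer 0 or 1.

0

gen 0: ●○●●○●●●●○○○○●●●○●●●●●○
gen 1: ●○●○○●●●○●●●○●●○○●●●●○○
gen 2: ●○●●○●●○○●●○○●○●○●●●○●○
gen 3: ●○●○○●○●○●○●○●○●○●●○○●○
gen 4: ●○●●○●○●○●○●○●○●○●○●○●○
gen 5: ●○●○○●○●○●○●○●○●○●○●○●○
gen 6: ●○●●○●○●○●○●○●○●○●○●○●○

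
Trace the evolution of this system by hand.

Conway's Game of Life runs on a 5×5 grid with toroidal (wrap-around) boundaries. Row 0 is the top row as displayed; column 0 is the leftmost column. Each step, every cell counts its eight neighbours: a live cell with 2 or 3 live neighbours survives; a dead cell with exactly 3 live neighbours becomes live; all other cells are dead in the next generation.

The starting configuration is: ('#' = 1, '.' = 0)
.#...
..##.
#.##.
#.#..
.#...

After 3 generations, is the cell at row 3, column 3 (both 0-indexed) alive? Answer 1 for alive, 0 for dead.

1

0) .#...
..##.
#.##.
#.#..
.#...
1) .#...
...##
.....
#.###
###..
2) .#.##
.....
#.#..
#.###
.....
3) .....
#####
#.#..
#.###
.#...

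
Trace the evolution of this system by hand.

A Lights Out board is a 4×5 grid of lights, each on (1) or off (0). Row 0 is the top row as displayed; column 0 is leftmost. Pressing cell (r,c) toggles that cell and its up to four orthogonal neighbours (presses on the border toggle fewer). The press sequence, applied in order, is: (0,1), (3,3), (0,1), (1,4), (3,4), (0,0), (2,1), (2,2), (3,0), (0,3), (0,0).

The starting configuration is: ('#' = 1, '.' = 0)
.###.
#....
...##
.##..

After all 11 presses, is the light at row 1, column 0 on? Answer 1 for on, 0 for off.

1

step 0: .###.
#....
...##
.##..
step 1: #..#.
##...
...##
.##..
step 2: #..#.
##...
....#
.#.##
step 3: .###.
#....
....#
.#.##
step 4: .####
#..##
.....
.#.##
step 5: .####
#..##
....#
.#...
step 6: #.###
...##
....#
.#...
step 7: #.###
.#.##
###.#
.....
step 8: #.###
.####
#..##
..#..
step 9: #.###
.####
...##
###..
step 10: #....
.##.#
...##
###..
step 11: .#...
###.#
...##
###..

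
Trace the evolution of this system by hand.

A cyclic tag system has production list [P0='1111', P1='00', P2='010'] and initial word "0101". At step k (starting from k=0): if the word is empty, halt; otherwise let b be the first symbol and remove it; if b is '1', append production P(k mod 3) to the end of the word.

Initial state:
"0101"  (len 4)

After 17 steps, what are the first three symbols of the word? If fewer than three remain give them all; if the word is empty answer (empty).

gen 0: "0101"  (len 4)
gen 1: "101"  (len 3)
gen 2: "0100"  (len 4)
gen 3: "100"  (len 3)
gen 4: "001111"  (len 6)
gen 5: "01111"  (len 5)
gen 6: "1111"  (len 4)
gen 7: "1111111"  (len 7)
gen 8: "11111100"  (len 8)
gen 9: "1111100010"  (len 10)
gen 10: "1111000101111"  (len 13)
gen 11: "11100010111100"  (len 14)
gen 12: "1100010111100010"  (len 16)
gen 13: "1000101111000101111"  (len 19)
gen 14: "00010111100010111100"  (len 20)
gen 15: "0010111100010111100"  (len 19)
gen 16: "010111100010111100"  (len 18)
gen 17: "10111100010111100"  (len 17)

101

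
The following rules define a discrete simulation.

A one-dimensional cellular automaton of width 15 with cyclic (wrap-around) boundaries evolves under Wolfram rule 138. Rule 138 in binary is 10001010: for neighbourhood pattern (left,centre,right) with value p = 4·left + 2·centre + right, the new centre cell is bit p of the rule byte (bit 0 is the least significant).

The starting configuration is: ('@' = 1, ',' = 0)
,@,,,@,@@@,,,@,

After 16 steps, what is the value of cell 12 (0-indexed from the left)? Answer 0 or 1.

k=0  ,@,,,@,@@@,,,@,
k=1  @,,,@,,@@,,,@,,
k=2  ,,,@,,@@,,,@,,@
k=3  ,,@,,@@,,,@,,@,
k=4  ,@,,@@,,,@,,@,,
k=5  @,,@@,,,@,,@,,,
k=6  ,,@@,,,@,,@,,,@
k=7  ,@@,,,@,,@,,,@,
k=8  @@,,,@,,@,,,@,,
k=9  @,,,@,,@,,,@,,@
k=10  ,,,@,,@,,,@,,@@
k=11  ,,@,,@,,,@,,@@,
k=12  ,@,,@,,,@,,@@,,
k=13  @,,@,,,@,,@@,,,
k=14  ,,@,,,@,,@@,,,@
k=15  ,@,,,@,,@@,,,@,
k=16  @,,,@,,@@,,,@,,

1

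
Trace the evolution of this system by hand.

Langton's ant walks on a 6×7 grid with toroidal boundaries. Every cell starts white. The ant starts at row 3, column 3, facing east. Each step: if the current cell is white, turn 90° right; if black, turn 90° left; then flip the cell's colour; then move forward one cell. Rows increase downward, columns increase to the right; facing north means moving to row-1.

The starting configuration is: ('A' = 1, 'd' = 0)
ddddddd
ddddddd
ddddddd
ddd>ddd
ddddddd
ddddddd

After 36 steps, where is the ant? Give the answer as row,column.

[0] ddddddd
ddddddd
ddddddd
ddd>ddd
ddddddd
ddddddd
[1] ddddddd
ddddddd
ddddddd
dddAddd
dddvddd
ddddddd
[2] ddddddd
ddddddd
ddddddd
dddAddd
dd<Addd
ddddddd
[3] ddddddd
ddddddd
ddddddd
dd^Addd
ddAAddd
ddddddd
[4] ddddddd
ddddddd
ddddddd
ddA>ddd
ddAAddd
ddddddd
[5] ddddddd
ddddddd
ddd^ddd
ddAdddd
ddAAddd
ddddddd
[6] ddddddd
ddddddd
dddA>dd
ddAdddd
ddAAddd
ddddddd
[7] ddddddd
ddddddd
dddAAdd
ddAdvdd
ddAAddd
ddddddd
[8] ddddddd
ddddddd
dddAAdd
ddA<Add
ddAAddd
ddddddd
[9] ddddddd
ddddddd
ddd^Add
ddAAAdd
ddAAddd
ddddddd
[10] ddddddd
ddddddd
dd<dAdd
ddAAAdd
ddAAddd
ddddddd
[11] ddddddd
dd^dddd
ddAdAdd
ddAAAdd
ddAAddd
ddddddd
[12] ddddddd
ddA>ddd
ddAdAdd
ddAAAdd
ddAAddd
ddddddd
[13] ddddddd
ddAAddd
ddAvAdd
ddAAAdd
ddAAddd
ddddddd
[14] ddddddd
ddAAddd
dd<AAdd
ddAAAdd
ddAAddd
ddddddd
[15] ddddddd
ddAAddd
dddAAdd
ddvAAdd
ddAAddd
ddddddd
[16] ddddddd
ddAAddd
dddAAdd
ddd>Add
ddAAddd
ddddddd
[17] ddddddd
ddAAddd
ddd^Add
ddddAdd
ddAAddd
ddddddd
[18] ddddddd
ddAAddd
dd<dAdd
ddddAdd
ddAAddd
ddddddd
[19] ddddddd
dd^Addd
ddAdAdd
ddddAdd
ddAAddd
ddddddd
[20] ddddddd
d<dAddd
ddAdAdd
ddddAdd
ddAAddd
ddddddd
[21] d^ddddd
dAdAddd
ddAdAdd
ddddAdd
ddAAddd
ddddddd
[22] dA>dddd
dAdAddd
ddAdAdd
ddddAdd
ddAAddd
ddddddd
[23] dAAdddd
dAvAddd
ddAdAdd
ddddAdd
ddAAddd
ddddddd
[24] dAAdddd
d<AAddd
ddAdAdd
ddddAdd
ddAAddd
ddddddd
[25] dAAdddd
ddAAddd
dvAdAdd
ddddAdd
ddAAddd
ddddddd
[26] dAAdddd
ddAAddd
<AAdAdd
ddddAdd
ddAAddd
ddddddd
[27] dAAdddd
^dAAddd
AAAdAdd
ddddAdd
ddAAddd
ddddddd
[28] dAAdddd
A>AAddd
AAAdAdd
ddddAdd
ddAAddd
ddddddd
[29] dAAdddd
AAAAddd
AvAdAdd
ddddAdd
ddAAddd
ddddddd
[30] dAAdddd
AAAAddd
Ad>dAdd
ddddAdd
ddAAddd
ddddddd
[31] dAAdddd
AA^Addd
AdddAdd
ddddAdd
ddAAddd
ddddddd
[32] dAAdddd
A<dAddd
AdddAdd
ddddAdd
ddAAddd
ddddddd
[33] dAAdddd
AddAddd
AvddAdd
ddddAdd
ddAAddd
ddddddd
[34] dAAdddd
AddAddd
<AddAdd
ddddAdd
ddAAddd
ddddddd
[35] dAAdddd
AddAddd
dAddAdd
vdddAdd
ddAAddd
ddddddd
[36] dAAdddd
AddAddd
dAddAdd
AdddAd<
ddAAddd
ddddddd

3,6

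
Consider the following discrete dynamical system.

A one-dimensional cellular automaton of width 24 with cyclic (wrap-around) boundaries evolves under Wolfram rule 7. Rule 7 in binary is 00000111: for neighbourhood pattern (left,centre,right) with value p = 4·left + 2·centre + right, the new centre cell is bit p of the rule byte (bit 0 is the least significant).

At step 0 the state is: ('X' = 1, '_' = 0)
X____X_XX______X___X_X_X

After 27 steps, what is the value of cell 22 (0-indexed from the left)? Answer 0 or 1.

gen 0: X____X_XX______X___X_X_X
gen 1: __XXXX____XXXXXX_XXX_X__
gen 2: XX_____XXX___________X_X
gen 3: ___XXXX____XXXXXXXXXXX__
gen 4: XXX_____XXX____________X
gen 5: ____XXXX____XXXXXXXXXXX_
gen 6: XXXX_____XXX____________
gen 7: _____XXXX____XXXXXXXXXXX
gen 8: _XXXX_____XXX___________
gen 9: X_____XXXX____XXXXXXXXXX
gen 10: __XXXX_____XXX__________
gen 11: XX_____XXXX____XXXXXXXXX
gen 12: ___XXXX_____XXX_________
gen 13: XXX_____XXXX____XXXXXXXX
gen 14: ____XXXX_____XXX________
gen 15: XXXX_____XXXX____XXXXXXX
gen 16: _____XXXX_____XXX_______
gen 17: XXXXX_____XXXX____XXXXXX
gen 18: ______XXXX_____XXX______
gen 19: XXXXXX_____XXXX____XXXXX
gen 20: _______XXXX_____XXX_____
gen 21: XXXXXXX_____XXXX____XXXX
gen 22: ________XXXX_____XXX____
gen 23: XXXXXXXX_____XXXX____XXX
gen 24: _________XXXX_____XXX___
gen 25: XXXXXXXXX_____XXXX____XX
gen 26: __________XXXX_____XXX__
gen 27: XXXXXXXXXX_____XXXX____X

0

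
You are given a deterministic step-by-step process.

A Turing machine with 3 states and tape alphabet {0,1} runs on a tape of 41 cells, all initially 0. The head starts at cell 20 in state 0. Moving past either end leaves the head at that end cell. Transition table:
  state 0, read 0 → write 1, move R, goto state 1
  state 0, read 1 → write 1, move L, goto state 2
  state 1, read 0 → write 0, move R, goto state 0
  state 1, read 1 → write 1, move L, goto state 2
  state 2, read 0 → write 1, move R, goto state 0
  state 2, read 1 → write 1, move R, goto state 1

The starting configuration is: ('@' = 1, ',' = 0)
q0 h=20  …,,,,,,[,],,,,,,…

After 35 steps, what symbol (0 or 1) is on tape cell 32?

k=0  q0 h=20  …,,,,,,[,],,,,,,…
k=1  q1 h=21  …,,,,,@[,],,,,,,…
k=2  q0 h=22  …,,,,@,[,],,,,,,…
k=3  q1 h=23  …,,,@,@[,],,,,,,…
k=4  q0 h=24  …,,@,@,[,],,,,,,…
k=5  q1 h=25  …,@,@,@[,],,,,,,…
k=6  q0 h=26  …@,@,@,[,],,,,,,…
k=7  q1 h=27  …,@,@,@[,],,,,,,…
k=8  q0 h=28  …@,@,@,[,],,,,,,…
k=9  q1 h=29  …,@,@,@[,],,,,,,…
k=10  q0 h=30  …@,@,@,[,],,,,,,…
k=11  q1 h=31  …,@,@,@[,],,,,,,…
k=12  q0 h=32  …@,@,@,[,],,,,,,…
k=13  q1 h=33  …,@,@,@[,],,,,,,…
k=14  q0 h=34  …@,@,@,[,],,,,,,|
k=15  q1 h=35  …,@,@,@[,],,,,,|
k=16  q0 h=36  …@,@,@,[,],,,,|
k=17  q1 h=37  …,@,@,@[,],,,|
k=18  q0 h=38  …@,@,@,[,],,|
k=19  q1 h=39  …,@,@,@[,],|
k=20  q0 h=40  …@,@,@,[,]|
k=21  q1 h=40  …@,@,@,[@]|
k=22  q2 h=39  …,@,@,@[,]@|
k=23  q0 h=40  …@,@,@@[@]|
k=24  q2 h=39  …,@,@,@[@]@|
k=25  q1 h=40  …@,@,@@[@]|
k=26  q2 h=39  …,@,@,@[@]@|
k=27  q1 h=40  …@,@,@@[@]|
k=28  q2 h=39  …,@,@,@[@]@|
k=29  q1 h=40  …@,@,@@[@]|
k=30  q2 h=39  …,@,@,@[@]@|
k=31  q1 h=40  …@,@,@@[@]|
k=32  q2 h=39  …,@,@,@[@]@|
k=33  q1 h=40  …@,@,@@[@]|
k=34  q2 h=39  …,@,@,@[@]@|
k=35  q1 h=40  …@,@,@@[@]|

1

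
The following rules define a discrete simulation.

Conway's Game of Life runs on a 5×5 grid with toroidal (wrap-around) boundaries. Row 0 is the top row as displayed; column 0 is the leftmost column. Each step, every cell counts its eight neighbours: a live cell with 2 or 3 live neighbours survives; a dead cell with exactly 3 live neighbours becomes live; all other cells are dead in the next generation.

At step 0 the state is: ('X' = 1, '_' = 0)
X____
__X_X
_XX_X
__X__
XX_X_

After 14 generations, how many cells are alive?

step 0: X____
__X_X
_XX_X
__X__
XX_X_
step 1: X_XX_
__X_X
XXX__
____X
XXX_X
step 2: _____
____X
XXX_X
____X
__X__
step 3: _____
_X_XX
_X__X
__X_X
_____
step 4: _____
__XXX
_X__X
X__X_
_____
step 5: ___X_
X_XXX
_X___
X___X
_____
step 6: __XX_
XXXXX
_XX__
X____
____X
step 7: _____
X___X
_____
XX___
___XX
step 8: X__X_
_____
_X__X
X___X
X___X
step 9: X____
X___X
____X
_X_X_
_X_X_
step 10: XX___
X___X
___XX
X__XX
XX__X
step 11: _____
_X_X_
_____
_XX__
__XX_
step 12: ___X_
_____
_X___
_XXX_
_XXX_
step 13: ___X_
_____
_X___
X__X_
_X__X
step 14: _____
_____
_____
XXX_X
X_XXX

8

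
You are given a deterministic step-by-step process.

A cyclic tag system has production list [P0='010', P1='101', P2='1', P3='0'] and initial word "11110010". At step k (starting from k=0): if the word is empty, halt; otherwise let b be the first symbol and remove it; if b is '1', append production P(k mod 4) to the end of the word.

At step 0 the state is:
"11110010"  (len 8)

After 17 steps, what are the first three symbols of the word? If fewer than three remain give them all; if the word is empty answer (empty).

101

gen 0: "11110010"  (len 8)
gen 1: "1110010010"  (len 10)
gen 2: "110010010101"  (len 12)
gen 3: "100100101011"  (len 12)
gen 4: "001001010110"  (len 12)
gen 5: "01001010110"  (len 11)
gen 6: "1001010110"  (len 10)
gen 7: "0010101101"  (len 10)
gen 8: "010101101"  (len 9)
gen 9: "10101101"  (len 8)
gen 10: "0101101101"  (len 10)
gen 11: "101101101"  (len 9)
gen 12: "011011010"  (len 9)
gen 13: "11011010"  (len 8)
gen 14: "1011010101"  (len 10)
gen 15: "0110101011"  (len 10)
gen 16: "110101011"  (len 9)
gen 17: "10101011010"  (len 11)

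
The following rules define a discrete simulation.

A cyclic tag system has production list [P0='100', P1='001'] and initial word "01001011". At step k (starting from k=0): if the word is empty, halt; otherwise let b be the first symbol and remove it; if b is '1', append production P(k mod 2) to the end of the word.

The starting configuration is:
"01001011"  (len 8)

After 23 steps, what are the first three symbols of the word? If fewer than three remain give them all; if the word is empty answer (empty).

001

t=0: "01001011"  (len 8)
t=1: "1001011"  (len 7)
t=2: "001011001"  (len 9)
t=3: "01011001"  (len 8)
t=4: "1011001"  (len 7)
t=5: "011001100"  (len 9)
t=6: "11001100"  (len 8)
t=7: "1001100100"  (len 10)
t=8: "001100100001"  (len 12)
t=9: "01100100001"  (len 11)
t=10: "1100100001"  (len 10)
t=11: "100100001100"  (len 12)
t=12: "00100001100001"  (len 14)
t=13: "0100001100001"  (len 13)
t=14: "100001100001"  (len 12)
t=15: "00001100001100"  (len 14)
t=16: "0001100001100"  (len 13)
t=17: "001100001100"  (len 12)
t=18: "01100001100"  (len 11)
t=19: "1100001100"  (len 10)
t=20: "100001100001"  (len 12)
t=21: "00001100001100"  (len 14)
t=22: "0001100001100"  (len 13)
t=23: "001100001100"  (len 12)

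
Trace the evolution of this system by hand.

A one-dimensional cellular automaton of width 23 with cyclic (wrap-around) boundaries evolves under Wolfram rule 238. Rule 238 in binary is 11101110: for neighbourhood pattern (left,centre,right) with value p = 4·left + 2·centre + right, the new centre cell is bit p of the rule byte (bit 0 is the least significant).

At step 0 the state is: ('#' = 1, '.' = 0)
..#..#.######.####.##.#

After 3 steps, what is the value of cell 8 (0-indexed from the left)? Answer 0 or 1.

1

gen 0: ..#..#.######.####.##.#
gen 1: .##.###################
gen 2: #######################
gen 3: #######################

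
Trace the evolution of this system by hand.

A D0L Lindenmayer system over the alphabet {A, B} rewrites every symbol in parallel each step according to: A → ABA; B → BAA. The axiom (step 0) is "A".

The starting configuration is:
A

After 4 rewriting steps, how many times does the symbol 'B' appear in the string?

27

k=0  A
k=1  ABA
k=2  ABABAAABA
k=3  ABABAAABABAAABAABAABABAAABA
k=4  ABABAAABABAAABAABAABABAAABABAAABAABAABABAAABAABABAAABAABABAAABABAAABAABAABABAAABA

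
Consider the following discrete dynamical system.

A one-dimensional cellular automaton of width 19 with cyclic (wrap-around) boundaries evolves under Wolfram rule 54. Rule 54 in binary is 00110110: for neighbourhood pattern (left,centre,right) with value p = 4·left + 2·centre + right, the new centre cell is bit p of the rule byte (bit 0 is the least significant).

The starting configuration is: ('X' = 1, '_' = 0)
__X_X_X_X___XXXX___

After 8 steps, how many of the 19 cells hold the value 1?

5

gen 0: __X_X_X_X___XXXX___
gen 1: _XXXXXXXXX_X____X__
gen 2: X_________XXX__XXX_
gen 3: XX_______X___XX___X
gen 4: __X_____XXX_X__X_X_
gen 5: _XXX___X___XXXXXXXX
gen 6: X___X_XXX_X________
gen 7: XX_XXX___XXX______X
gen 8: __X___X_X___X____X_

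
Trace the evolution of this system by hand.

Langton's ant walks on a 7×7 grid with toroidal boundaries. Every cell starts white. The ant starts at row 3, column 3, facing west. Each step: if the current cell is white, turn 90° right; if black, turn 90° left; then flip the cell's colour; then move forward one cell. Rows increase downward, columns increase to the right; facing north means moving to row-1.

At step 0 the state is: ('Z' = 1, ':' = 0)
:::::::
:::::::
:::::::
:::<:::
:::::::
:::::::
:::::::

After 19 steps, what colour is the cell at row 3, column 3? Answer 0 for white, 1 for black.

gen 0: :::::::
:::::::
:::::::
:::<:::
:::::::
:::::::
:::::::
gen 1: :::::::
:::::::
:::^:::
:::Z:::
:::::::
:::::::
:::::::
gen 2: :::::::
:::::::
:::Z>::
:::Z:::
:::::::
:::::::
:::::::
gen 3: :::::::
:::::::
:::ZZ::
:::Zv::
:::::::
:::::::
:::::::
gen 4: :::::::
:::::::
:::ZZ::
:::<Z::
:::::::
:::::::
:::::::
gen 5: :::::::
:::::::
:::ZZ::
::::Z::
:::v:::
:::::::
:::::::
gen 6: :::::::
:::::::
:::ZZ::
::::Z::
::<Z:::
:::::::
:::::::
gen 7: :::::::
:::::::
:::ZZ::
::^:Z::
::ZZ:::
:::::::
:::::::
gen 8: :::::::
:::::::
:::ZZ::
::Z>Z::
::ZZ:::
:::::::
:::::::
gen 9: :::::::
:::::::
:::ZZ::
::ZZZ::
::Zv:::
:::::::
:::::::
gen 10: :::::::
:::::::
:::ZZ::
::ZZZ::
::Z:>::
:::::::
:::::::
gen 11: :::::::
:::::::
:::ZZ::
::ZZZ::
::Z:Z::
::::v::
:::::::
gen 12: :::::::
:::::::
:::ZZ::
::ZZZ::
::Z:Z::
:::<Z::
:::::::
gen 13: :::::::
:::::::
:::ZZ::
::ZZZ::
::Z^Z::
:::ZZ::
:::::::
gen 14: :::::::
:::::::
:::ZZ::
::ZZZ::
::ZZ>::
:::ZZ::
:::::::
gen 15: :::::::
:::::::
:::ZZ::
::ZZ^::
::ZZ:::
:::ZZ::
:::::::
gen 16: :::::::
:::::::
:::ZZ::
::Z<:::
::ZZ:::
:::ZZ::
:::::::
gen 17: :::::::
:::::::
:::ZZ::
::Z::::
::Zv:::
:::ZZ::
:::::::
gen 18: :::::::
:::::::
:::ZZ::
::Z::::
::Z:>::
:::ZZ::
:::::::
gen 19: :::::::
:::::::
:::ZZ::
::Z::::
::Z:Z::
:::Zv::
:::::::

0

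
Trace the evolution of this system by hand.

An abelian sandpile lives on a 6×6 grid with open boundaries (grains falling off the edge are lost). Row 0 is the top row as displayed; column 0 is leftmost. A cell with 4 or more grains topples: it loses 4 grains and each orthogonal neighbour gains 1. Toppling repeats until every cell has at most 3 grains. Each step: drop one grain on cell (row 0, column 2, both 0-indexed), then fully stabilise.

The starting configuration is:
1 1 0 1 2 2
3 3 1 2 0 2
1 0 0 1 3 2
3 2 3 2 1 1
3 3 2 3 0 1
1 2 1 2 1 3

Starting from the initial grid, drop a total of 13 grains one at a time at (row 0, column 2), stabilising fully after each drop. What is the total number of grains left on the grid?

t=0: 1 1 0 1 2 2
3 3 1 2 0 2
1 0 0 1 3 2
3 2 3 2 1 1
3 3 2 3 0 1
1 2 1 2 1 3
t=1: 1 1 1 1 2 2
3 3 1 2 0 2
1 0 0 1 3 2
3 2 3 2 1 1
3 3 2 3 0 1
1 2 1 2 1 3
t=2: 1 1 2 1 2 2
3 3 1 2 0 2
1 0 0 1 3 2
3 2 3 2 1 1
3 3 2 3 0 1
1 2 1 2 1 3
t=3: 1 1 3 1 2 2
3 3 1 2 0 2
1 0 0 1 3 2
3 2 3 2 1 1
3 3 2 3 0 1
1 2 1 2 1 3
t=4: 1 2 0 2 2 2
3 3 2 2 0 2
1 0 0 1 3 2
3 2 3 2 1 1
3 3 2 3 0 1
1 2 1 2 1 3
t=5: 1 2 1 2 2 2
3 3 2 2 0 2
1 0 0 1 3 2
3 2 3 2 1 1
3 3 2 3 0 1
1 2 1 2 1 3
t=6: 1 2 2 2 2 2
3 3 2 2 0 2
1 0 0 1 3 2
3 2 3 2 1 1
3 3 2 3 0 1
1 2 1 2 1 3
t=7: 1 2 3 2 2 2
3 3 2 2 0 2
1 0 0 1 3 2
3 2 3 2 1 1
3 3 2 3 0 1
1 2 1 2 1 3
t=8: 1 3 0 3 2 2
3 3 3 2 0 2
1 0 0 1 3 2
3 2 3 2 1 1
3 3 2 3 0 1
1 2 1 2 1 3
t=9: 1 3 1 3 2 2
3 3 3 2 0 2
1 0 0 1 3 2
3 2 3 2 1 1
3 3 2 3 0 1
1 2 1 2 1 3
t=10: 1 3 2 3 2 2
3 3 3 2 0 2
1 0 0 1 3 2
3 2 3 2 1 1
3 3 2 3 0 1
1 2 1 2 1 3
t=11: 1 3 3 3 2 2
3 3 3 2 0 2
1 0 0 1 3 2
3 2 3 2 1 1
3 3 2 3 0 1
1 2 1 2 1 3
t=12: 3 1 3 1 3 2
0 2 2 0 1 2
2 1 1 2 3 2
3 2 3 2 1 1
3 3 2 3 0 1
1 2 1 2 1 3
t=13: 3 2 0 2 3 2
0 2 3 0 1 2
2 1 1 2 3 2
3 2 3 2 1 1
3 3 2 3 0 1
1 2 1 2 1 3

65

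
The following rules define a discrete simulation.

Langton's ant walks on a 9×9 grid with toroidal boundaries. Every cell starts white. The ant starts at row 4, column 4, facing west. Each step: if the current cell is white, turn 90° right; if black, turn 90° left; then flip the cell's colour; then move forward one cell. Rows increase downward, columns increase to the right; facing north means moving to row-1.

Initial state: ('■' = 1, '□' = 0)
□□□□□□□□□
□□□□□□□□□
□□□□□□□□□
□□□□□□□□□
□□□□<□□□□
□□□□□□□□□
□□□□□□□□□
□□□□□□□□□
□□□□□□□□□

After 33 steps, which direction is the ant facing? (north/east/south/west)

step 0: □□□□□□□□□
□□□□□□□□□
□□□□□□□□□
□□□□□□□□□
□□□□<□□□□
□□□□□□□□□
□□□□□□□□□
□□□□□□□□□
□□□□□□□□□
step 1: □□□□□□□□□
□□□□□□□□□
□□□□□□□□□
□□□□^□□□□
□□□□■□□□□
□□□□□□□□□
□□□□□□□□□
□□□□□□□□□
□□□□□□□□□
step 2: □□□□□□□□□
□□□□□□□□□
□□□□□□□□□
□□□□■>□□□
□□□□■□□□□
□□□□□□□□□
□□□□□□□□□
□□□□□□□□□
□□□□□□□□□
step 3: □□□□□□□□□
□□□□□□□□□
□□□□□□□□□
□□□□■■□□□
□□□□■v□□□
□□□□□□□□□
□□□□□□□□□
□□□□□□□□□
□□□□□□□□□
step 4: □□□□□□□□□
□□□□□□□□□
□□□□□□□□□
□□□□■■□□□
□□□□<■□□□
□□□□□□□□□
□□□□□□□□□
□□□□□□□□□
□□□□□□□□□
step 5: □□□□□□□□□
□□□□□□□□□
□□□□□□□□□
□□□□■■□□□
□□□□□■□□□
□□□□v□□□□
□□□□□□□□□
□□□□□□□□□
□□□□□□□□□
step 6: □□□□□□□□□
□□□□□□□□□
□□□□□□□□□
□□□□■■□□□
□□□□□■□□□
□□□<■□□□□
□□□□□□□□□
□□□□□□□□□
□□□□□□□□□
step 7: □□□□□□□□□
□□□□□□□□□
□□□□□□□□□
□□□□■■□□□
□□□^□■□□□
□□□■■□□□□
□□□□□□□□□
□□□□□□□□□
□□□□□□□□□
step 8: □□□□□□□□□
□□□□□□□□□
□□□□□□□□□
□□□□■■□□□
□□□■>■□□□
□□□■■□□□□
□□□□□□□□□
□□□□□□□□□
□□□□□□□□□
step 9: □□□□□□□□□
□□□□□□□□□
□□□□□□□□□
□□□□■■□□□
□□□■■■□□□
□□□■v□□□□
□□□□□□□□□
□□□□□□□□□
□□□□□□□□□
step 10: □□□□□□□□□
□□□□□□□□□
□□□□□□□□□
□□□□■■□□□
□□□■■■□□□
□□□■□>□□□
□□□□□□□□□
□□□□□□□□□
□□□□□□□□□
step 11: □□□□□□□□□
□□□□□□□□□
□□□□□□□□□
□□□□■■□□□
□□□■■■□□□
□□□■□■□□□
□□□□□v□□□
□□□□□□□□□
□□□□□□□□□
step 12: □□□□□□□□□
□□□□□□□□□
□□□□□□□□□
□□□□■■□□□
□□□■■■□□□
□□□■□■□□□
□□□□<■□□□
□□□□□□□□□
□□□□□□□□□
step 13: □□□□□□□□□
□□□□□□□□□
□□□□□□□□□
□□□□■■□□□
□□□■■■□□□
□□□■^■□□□
□□□□■■□□□
□□□□□□□□□
□□□□□□□□□
step 14: □□□□□□□□□
□□□□□□□□□
□□□□□□□□□
□□□□■■□□□
□□□■■■□□□
□□□■■>□□□
□□□□■■□□□
□□□□□□□□□
□□□□□□□□□
step 15: □□□□□□□□□
□□□□□□□□□
□□□□□□□□□
□□□□■■□□□
□□□■■^□□□
□□□■■□□□□
□□□□■■□□□
□□□□□□□□□
□□□□□□□□□
step 16: □□□□□□□□□
□□□□□□□□□
□□□□□□□□□
□□□□■■□□□
□□□■<□□□□
□□□■■□□□□
□□□□■■□□□
□□□□□□□□□
□□□□□□□□□
step 17: □□□□□□□□□
□□□□□□□□□
□□□□□□□□□
□□□□■■□□□
□□□■□□□□□
□□□■v□□□□
□□□□■■□□□
□□□□□□□□□
□□□□□□□□□
step 18: □□□□□□□□□
□□□□□□□□□
□□□□□□□□□
□□□□■■□□□
□□□■□□□□□
□□□■□>□□□
□□□□■■□□□
□□□□□□□□□
□□□□□□□□□
step 19: □□□□□□□□□
□□□□□□□□□
□□□□□□□□□
□□□□■■□□□
□□□■□□□□□
□□□■□■□□□
□□□□■v□□□
□□□□□□□□□
□□□□□□□□□
step 20: □□□□□□□□□
□□□□□□□□□
□□□□□□□□□
□□□□■■□□□
□□□■□□□□□
□□□■□■□□□
□□□□■□>□□
□□□□□□□□□
□□□□□□□□□
step 21: □□□□□□□□□
□□□□□□□□□
□□□□□□□□□
□□□□■■□□□
□□□■□□□□□
□□□■□■□□□
□□□□■□■□□
□□□□□□v□□
□□□□□□□□□
step 22: □□□□□□□□□
□□□□□□□□□
□□□□□□□□□
□□□□■■□□□
□□□■□□□□□
□□□■□■□□□
□□□□■□■□□
□□□□□<■□□
□□□□□□□□□
step 23: □□□□□□□□□
□□□□□□□□□
□□□□□□□□□
□□□□■■□□□
□□□■□□□□□
□□□■□■□□□
□□□□■^■□□
□□□□□■■□□
□□□□□□□□□
step 24: □□□□□□□□□
□□□□□□□□□
□□□□□□□□□
□□□□■■□□□
□□□■□□□□□
□□□■□■□□□
□□□□■■>□□
□□□□□■■□□
□□□□□□□□□
step 25: □□□□□□□□□
□□□□□□□□□
□□□□□□□□□
□□□□■■□□□
□□□■□□□□□
□□□■□■^□□
□□□□■■□□□
□□□□□■■□□
□□□□□□□□□
step 26: □□□□□□□□□
□□□□□□□□□
□□□□□□□□□
□□□□■■□□□
□□□■□□□□□
□□□■□■■>□
□□□□■■□□□
□□□□□■■□□
□□□□□□□□□
step 27: □□□□□□□□□
□□□□□□□□□
□□□□□□□□□
□□□□■■□□□
□□□■□□□□□
□□□■□■■■□
□□□□■■□v□
□□□□□■■□□
□□□□□□□□□
step 28: □□□□□□□□□
□□□□□□□□□
□□□□□□□□□
□□□□■■□□□
□□□■□□□□□
□□□■□■■■□
□□□□■■<■□
□□□□□■■□□
□□□□□□□□□
step 29: □□□□□□□□□
□□□□□□□□□
□□□□□□□□□
□□□□■■□□□
□□□■□□□□□
□□□■□■^■□
□□□□■■■■□
□□□□□■■□□
□□□□□□□□□
step 30: □□□□□□□□□
□□□□□□□□□
□□□□□□□□□
□□□□■■□□□
□□□■□□□□□
□□□■□<□■□
□□□□■■■■□
□□□□□■■□□
□□□□□□□□□
step 31: □□□□□□□□□
□□□□□□□□□
□□□□□□□□□
□□□□■■□□□
□□□■□□□□□
□□□■□□□■□
□□□□■v■■□
□□□□□■■□□
□□□□□□□□□
step 32: □□□□□□□□□
□□□□□□□□□
□□□□□□□□□
□□□□■■□□□
□□□■□□□□□
□□□■□□□■□
□□□□■□>■□
□□□□□■■□□
□□□□□□□□□
step 33: □□□□□□□□□
□□□□□□□□□
□□□□□□□□□
□□□□■■□□□
□□□■□□□□□
□□□■□□^■□
□□□□■□□■□
□□□□□■■□□
□□□□□□□□□

north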